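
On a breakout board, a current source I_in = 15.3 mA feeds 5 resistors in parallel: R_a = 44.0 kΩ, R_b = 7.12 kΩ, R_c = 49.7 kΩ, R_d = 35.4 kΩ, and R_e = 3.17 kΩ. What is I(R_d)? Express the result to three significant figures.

I ≈ 0.820 mA

Total conductance ΣG = 1/44.0 + 1/7.12 + 1/49.7 + 1/35.4 + 1/3.17 = 0.5270 (units of 1/kΩ).
R_d takes the fraction G_k/ΣG = 0.02825/0.5270 = 0.05360, so I = 15.3 × 0.05360 = 0.8201 mA.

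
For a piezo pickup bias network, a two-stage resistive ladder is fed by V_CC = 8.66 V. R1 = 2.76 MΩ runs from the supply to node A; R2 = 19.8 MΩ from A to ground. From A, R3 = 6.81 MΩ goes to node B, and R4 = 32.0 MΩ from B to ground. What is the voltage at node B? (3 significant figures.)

V_B ≈ 5.90 V

The second stage (R3 + R4 = 38.81 MΩ) loads node A in parallel with R2.
R2 ‖ (R3+R4) = 13.11 MΩ.
V_A = 8.66 × 13.11/(2.76 + 13.11) = 7.154 V.
V_B = V_A × 0.8245 = 5.899 V.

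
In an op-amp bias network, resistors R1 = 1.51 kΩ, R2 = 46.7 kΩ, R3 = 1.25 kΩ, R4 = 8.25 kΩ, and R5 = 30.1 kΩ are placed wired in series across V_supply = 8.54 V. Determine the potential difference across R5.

Series total: ΣR = 1.51 + 46.7 + 1.25 + 8.25 + 30.1 = 87.81 kΩ.
By the voltage-divider rule, V = 8.54 × 30.10/87.81 = 2.927 V.

V ≈ 2.93 V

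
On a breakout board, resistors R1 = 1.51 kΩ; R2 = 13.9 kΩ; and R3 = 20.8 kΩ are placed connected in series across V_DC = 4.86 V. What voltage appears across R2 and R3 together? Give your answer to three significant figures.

V ≈ 4.66 V

Series total: ΣR = 1.51 + 13.9 + 20.8 = 36.21 kΩ.
R_{R2..R3} = 13.9 + 20.8 = 34.70 kΩ.
V = V_DC · R/ΣR = 4.86 × 0.9583 = 4.657 V.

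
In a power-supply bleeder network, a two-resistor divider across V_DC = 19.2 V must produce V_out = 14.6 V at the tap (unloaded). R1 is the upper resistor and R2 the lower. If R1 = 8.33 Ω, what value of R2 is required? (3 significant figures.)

R2 ≈ 26.4 Ω

V_out/V_DC = R2/(R1+R2) = 0.7604.
R2 = R1 · 0.7604/(1 − 0.7604) = 26.44 Ω.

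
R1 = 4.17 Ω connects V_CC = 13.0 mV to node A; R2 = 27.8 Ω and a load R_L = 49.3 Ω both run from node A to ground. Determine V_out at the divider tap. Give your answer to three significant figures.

R2 ‖ R_L = (27.8 × 49.3)/(27.8 + 49.3) = 17.78 Ω.
Voltage divider with the loaded lower leg: V_out = 13.0 × 17.78/(4.17 + 17.78) = 13.0 × 0.8100 = 10.53 mV.
(Unloaded it would be 11.3 mV; the load pulls it down.)

V_out ≈ 10.5 mV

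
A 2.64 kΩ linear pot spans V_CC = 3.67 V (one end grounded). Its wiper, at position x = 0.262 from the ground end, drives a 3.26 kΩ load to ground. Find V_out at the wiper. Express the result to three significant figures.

V_out ≈ 0.831 V

Split the track: R_lower = x·R_p = 0.6917 kΩ, R_upper = (1−x)·R_p = 1.948 kΩ.
R_L loads the lower segment: effective lower R = 0.5706 kΩ.
V_out = 3.67 × 0.5706/(1.948 + 0.5706) = 0.8314 V.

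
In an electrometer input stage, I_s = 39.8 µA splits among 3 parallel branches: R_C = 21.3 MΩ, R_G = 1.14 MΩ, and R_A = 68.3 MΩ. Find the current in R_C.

I ≈ 1.99 µA

Total conductance ΣG = 1/21.3 + 1/1.14 + 1/68.3 = 0.9388 (units of 1/MΩ).
Current divider: I(R_C) = I_s · G_k/ΣG = 39.8 × (0.04695/0.9388) = 39.8 × 0.05001 = 1.990 µA.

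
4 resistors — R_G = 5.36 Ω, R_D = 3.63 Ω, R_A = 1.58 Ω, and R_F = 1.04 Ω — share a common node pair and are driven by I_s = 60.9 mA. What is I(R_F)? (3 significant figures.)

I ≈ 28.5 mA

Total conductance ΣG = 1/5.36 + 1/3.63 + 1/1.58 + 1/1.04 = 2.056 (units of 1/Ω).
By the current-divider rule, I = I_s · G_k/ΣG = 60.9 × 0.4676 = 28.47 mA.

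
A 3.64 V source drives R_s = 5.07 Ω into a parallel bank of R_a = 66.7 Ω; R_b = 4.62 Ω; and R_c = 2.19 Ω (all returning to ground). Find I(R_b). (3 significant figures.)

Parallel bank: R_p = 1/(1/66.7 + 1/4.62 + 1/2.19) = 1.453 Ω.
V_A = 3.64 × 1.453/6.523 = 0.8110 V.
I(R_b) = V_A / R_b = 0.8110/4.62 = 0.1755 A.

I ≈ 0.176 A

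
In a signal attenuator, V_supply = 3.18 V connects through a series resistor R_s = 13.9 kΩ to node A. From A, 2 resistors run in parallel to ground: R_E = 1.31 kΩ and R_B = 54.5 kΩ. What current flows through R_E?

Combine the parallel branches: R_p = (1/1.31 + 1/54.5)⁻¹ = 1.279 kΩ.
Node voltage V_A = V_supply · R_p/(R_s + R_p) = 3.18 × 0.08428 = 0.2680 V.
Branch current I = V_A/R_E = 0.2680/1.31 = 0.2046 mA.

I ≈ 0.205 mA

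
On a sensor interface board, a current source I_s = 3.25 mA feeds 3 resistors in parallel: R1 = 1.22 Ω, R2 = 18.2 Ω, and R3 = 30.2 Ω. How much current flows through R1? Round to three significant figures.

Total conductance ΣG = 1/1.22 + 1/18.2 + 1/30.2 = 0.9077 (units of 1/Ω).
Current divider: I(R1) = I_s · G_k/ΣG = 3.25 × (0.8197/0.9077) = 3.25 × 0.9030 = 2.935 mA.

I ≈ 2.93 mA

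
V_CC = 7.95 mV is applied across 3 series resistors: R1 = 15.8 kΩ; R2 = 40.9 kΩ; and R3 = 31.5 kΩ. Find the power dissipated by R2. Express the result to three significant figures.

P ≈ 0.332 nW

The common current is I = 7.95/88.20 = 0.09014 µA.
P(R2) = I²·R2 = (0.09014)² × 40.9 = 0.3323 nW.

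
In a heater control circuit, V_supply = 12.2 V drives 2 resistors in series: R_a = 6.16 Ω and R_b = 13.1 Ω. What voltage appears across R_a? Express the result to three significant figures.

Total series resistance ΣR = 6.16 + 13.1 = 19.26 Ω.
Voltage divider: V = V_supply · (6.160 / 19.26) = 12.2 × 0.3198 = 3.902 V.

V ≈ 3.90 V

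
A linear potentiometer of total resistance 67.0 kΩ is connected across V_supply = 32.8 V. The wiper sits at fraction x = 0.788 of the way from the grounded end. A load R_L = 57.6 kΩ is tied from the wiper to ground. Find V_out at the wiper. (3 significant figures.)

Split the track: R_lower = x·R_p = 52.80 kΩ, R_upper = (1−x)·R_p = 14.20 kΩ.
Lower segment in parallel with the load: 52.80 ‖ 57.6 = 27.55 kΩ.
V_out = 32.8 × 27.55/(14.20 + 27.55) = 21.64 V.
(Unloaded: V_out = x·V_supply = 25.8 V.)

V_out ≈ 21.6 V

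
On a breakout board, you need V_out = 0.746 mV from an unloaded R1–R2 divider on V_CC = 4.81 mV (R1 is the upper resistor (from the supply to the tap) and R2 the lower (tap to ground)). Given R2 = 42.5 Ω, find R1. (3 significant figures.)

R1 ≈ 232 Ω

Required fraction k = V_out/V_CC = 0.1551.
R1 = R2·(1/k − 1) = 42.5 × 5.448 = 231.5 Ω.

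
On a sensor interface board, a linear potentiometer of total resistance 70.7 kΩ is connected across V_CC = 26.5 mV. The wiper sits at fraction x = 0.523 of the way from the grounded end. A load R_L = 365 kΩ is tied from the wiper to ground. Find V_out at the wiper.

Lower segment x·R_p = 36.98 kΩ; upper segment (1−x)·R_p = 33.72 kΩ.
(x·R_p) ‖ R_L = 33.57 kΩ.
V_out = 26.5 × 33.57/(33.72 + 33.57) = 13.22 mV.

V_out ≈ 13.2 mV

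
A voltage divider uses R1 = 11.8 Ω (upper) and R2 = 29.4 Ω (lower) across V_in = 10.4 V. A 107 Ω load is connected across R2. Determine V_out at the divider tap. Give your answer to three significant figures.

First combine the lower leg with the load: R2 ‖ R_L = 23.06 Ω.
Now apply the divider: V_out = 10.4 × 0.6615 = 6.880 V.

V_out ≈ 6.88 V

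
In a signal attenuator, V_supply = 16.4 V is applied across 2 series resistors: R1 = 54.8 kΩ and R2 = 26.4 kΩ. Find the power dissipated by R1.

The common current is I = 16.4/81.20 = 0.2020 mA.
V(R1) = I·R = 11.07 V; P = V·I = 11.07 × 0.2020 = 2.235 mW.

P ≈ 2.24 mW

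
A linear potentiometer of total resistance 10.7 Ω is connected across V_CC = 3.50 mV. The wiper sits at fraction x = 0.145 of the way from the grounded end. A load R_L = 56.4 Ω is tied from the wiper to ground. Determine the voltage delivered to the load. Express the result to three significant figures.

Lower segment x·R_p = 1.551 Ω; upper segment (1−x)·R_p = 9.148 Ω.
Lower segment in parallel with the load: 1.551 ‖ 56.4 = 1.510 Ω.
Loaded-divider output: V_out = 3.50 × 0.1417 = 0.4958 mV.
(Unloaded: V_out = x·V_CC = 0.507 mV.)

V_out ≈ 0.496 mV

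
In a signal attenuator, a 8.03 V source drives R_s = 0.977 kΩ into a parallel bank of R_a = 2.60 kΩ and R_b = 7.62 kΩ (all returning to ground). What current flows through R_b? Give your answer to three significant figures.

I ≈ 0.701 mA

Combine the parallel branches: R_p = (1/2.60 + 1/7.62)⁻¹ = 1.939 kΩ.
V_A = 8.03 × 1.939/2.916 = 5.339 V.
Branch current I = V_A/R_b = 5.339/7.62 = 0.7007 mA.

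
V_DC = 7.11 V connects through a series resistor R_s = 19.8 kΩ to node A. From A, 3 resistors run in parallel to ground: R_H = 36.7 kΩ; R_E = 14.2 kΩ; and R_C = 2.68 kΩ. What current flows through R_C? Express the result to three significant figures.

I ≈ 0.257 mA

Combine the parallel branches: R_p = (1/36.7 + 1/14.2 + 1/2.68)⁻¹ = 2.124 kΩ.
V_A by voltage divider: V_A = 7.11 × 2.124/(19.8 + 2.124) = 0.6888 V.
I(R_C) = V_A / R_C = 0.6888/2.68 = 0.2570 mA.
(Equivalently: I_total = 0.3243 mA, then current-divider fraction G_k/ΣG = 0.7925.)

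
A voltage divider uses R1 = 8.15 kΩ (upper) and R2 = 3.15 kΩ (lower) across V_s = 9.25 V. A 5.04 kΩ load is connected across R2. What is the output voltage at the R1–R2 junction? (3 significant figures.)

First combine the lower leg with the load: R2 ‖ R_L = 1.938 kΩ.
Now apply the divider: V_out = 9.25 × 0.1921 = 1.777 V.

V_out ≈ 1.78 V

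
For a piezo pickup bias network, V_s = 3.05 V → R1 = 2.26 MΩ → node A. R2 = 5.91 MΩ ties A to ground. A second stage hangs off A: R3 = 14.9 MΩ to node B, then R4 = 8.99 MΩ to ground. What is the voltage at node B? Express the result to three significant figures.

V_B ≈ 0.777 V

Node A sees R2 in parallel with the series input of stage 2, R3 + R4 = 23.89 MΩ.
Effective lower resistance at A: R2 ‖ 23.89 = 4.738 MΩ.
V_A = 3.05 × 4.738/(2.26 + 4.738) = 2.065 V.
Stage 2 is unloaded, so V_B = V_A · R4/(R3+R4) = 2.065 × 8.99/23.89 = 0.7771 V.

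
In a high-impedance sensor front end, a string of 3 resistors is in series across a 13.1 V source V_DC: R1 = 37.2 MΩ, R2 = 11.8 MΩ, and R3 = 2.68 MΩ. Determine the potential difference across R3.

Total series resistance ΣR = 37.2 + 11.8 + 2.68 = 51.68 MΩ.
Voltage divider: V = V_DC · (2.680 / 51.68) = 13.1 × 0.05186 = 0.6793 V.

V ≈ 0.679 V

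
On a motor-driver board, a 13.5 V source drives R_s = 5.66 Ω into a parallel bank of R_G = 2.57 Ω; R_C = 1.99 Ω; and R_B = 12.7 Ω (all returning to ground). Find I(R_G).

Combine the parallel branches: R_p = (1/2.57 + 1/1.99 + 1/12.7)⁻¹ = 1.031 Ω.
Node voltage V_A = V_supply · R_p/(R_s + R_p) = 13.5 × 0.1540 = 2.079 V.
Branch current I = V_A/R_G = 2.079/2.57 = 0.8091 A.
(Equivalently: I_total = 2.018 A, then current-divider fraction G_k/ΣG = 0.4010.)

I ≈ 0.809 A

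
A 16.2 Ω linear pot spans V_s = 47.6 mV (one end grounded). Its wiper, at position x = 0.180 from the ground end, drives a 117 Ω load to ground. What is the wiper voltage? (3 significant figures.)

The pot divides into 13.28 Ω above the wiper and 2.916 Ω below.
Lower segment in parallel with the load: 2.916 ‖ 117 = 2.845 Ω.
Loaded-divider output: V_out = 47.6 × 0.1764 = 8.396 mV.
(Unloaded: V_out = x·V_s = 8.57 mV.)

V_out ≈ 8.40 mV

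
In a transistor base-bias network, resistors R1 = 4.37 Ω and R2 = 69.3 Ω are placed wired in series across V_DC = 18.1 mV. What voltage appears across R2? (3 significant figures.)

V ≈ 17.0 mV

Series total: ΣR = 4.37 + 69.3 = 73.67 Ω.
By the voltage-divider rule, V = 18.1 × 69.30/73.67 = 17.03 mV.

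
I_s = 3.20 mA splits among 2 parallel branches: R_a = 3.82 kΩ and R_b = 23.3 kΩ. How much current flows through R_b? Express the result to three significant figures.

Two-branch current divider: I_k = I_s · R_other/(R_1 + R_2).
So I = 3.20 × 3.82/27.12 = 0.4507 mA.

I ≈ 0.451 mA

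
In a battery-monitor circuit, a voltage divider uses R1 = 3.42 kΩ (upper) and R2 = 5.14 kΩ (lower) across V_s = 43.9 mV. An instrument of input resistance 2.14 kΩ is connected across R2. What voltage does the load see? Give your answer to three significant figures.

The load sits in parallel with R2, giving an effective lower resistance R2' = R2·R_L/(R2+R_L) = 1.511 kΩ.
Then V_out = V_s · R2'/(R1 + R2') = 43.9 × 1.511/4.931 = 13.45 mV.

V_out ≈ 13.5 mV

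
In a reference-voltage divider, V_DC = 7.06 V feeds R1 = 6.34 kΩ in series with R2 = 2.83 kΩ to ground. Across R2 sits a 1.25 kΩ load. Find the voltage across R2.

R2 ‖ R_L = (2.83 × 1.25)/(2.83 + 1.25) = 0.8670 kΩ.
Now apply the divider: V_out = 7.06 × 0.1203 = 0.8493 V.

V_out ≈ 0.849 V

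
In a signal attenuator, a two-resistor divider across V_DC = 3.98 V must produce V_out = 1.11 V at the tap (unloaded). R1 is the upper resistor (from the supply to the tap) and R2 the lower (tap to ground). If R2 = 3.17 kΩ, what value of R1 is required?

R1 ≈ 8.20 kΩ

The divider ratio is R2/(R1+R2) = 1.11/3.98 = 0.2789.
Rearranging, R1 = R2·(1−k)/k = 3.17 × 2.586 = 8.196 kΩ.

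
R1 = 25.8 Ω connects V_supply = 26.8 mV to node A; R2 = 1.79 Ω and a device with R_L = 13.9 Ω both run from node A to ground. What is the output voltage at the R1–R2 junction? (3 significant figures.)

R2 ‖ R_L = (1.79 × 13.9)/(1.79 + 13.9) = 1.586 Ω.
Voltage divider with the loaded lower leg: V_out = 26.8 × 1.586/(25.8 + 1.586) = 26.8 × 0.05791 = 1.552 mV.
(Unloaded it would be 1.74 mV; the load pulls it down.)

V_out ≈ 1.55 mV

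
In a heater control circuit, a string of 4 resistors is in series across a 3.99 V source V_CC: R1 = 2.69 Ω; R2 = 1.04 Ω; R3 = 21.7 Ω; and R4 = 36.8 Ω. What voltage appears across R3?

V ≈ 1.39 V

Series total: ΣR = 2.69 + 1.04 + 21.7 + 36.8 = 62.23 Ω.
Voltage divider: V = V_CC · (21.70 / 62.23) = 3.99 × 0.3487 = 1.391 V.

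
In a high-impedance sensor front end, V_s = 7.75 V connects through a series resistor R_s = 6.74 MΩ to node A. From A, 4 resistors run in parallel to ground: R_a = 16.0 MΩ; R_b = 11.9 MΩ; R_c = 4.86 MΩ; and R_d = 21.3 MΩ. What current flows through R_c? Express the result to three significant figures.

I ≈ 0.432 µA

Parallel bank: R_p = 1/(1/16.0 + 1/11.9 + 1/4.86 + 1/21.3) = 2.505 MΩ.
Node voltage V_A = V_s · R_p/(R_s + R_p) = 7.75 × 0.2709 = 2.100 V.
I(R_c) = V_A / R_c = 2.100/4.86 = 0.4320 µA.
(Check via current divider: I_total = 0.8383 µA; share G_k/ΣG = 0.5154 → same result.)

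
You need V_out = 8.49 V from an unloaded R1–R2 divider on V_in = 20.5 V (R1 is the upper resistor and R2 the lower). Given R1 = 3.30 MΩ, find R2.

V_out/V_in = R2/(R1+R2) = 0.4141.
Rearranging, R2 = R1·k/(1−k) = 3.30 × 0.7069 = 2.333 MΩ.

R2 ≈ 2.33 MΩ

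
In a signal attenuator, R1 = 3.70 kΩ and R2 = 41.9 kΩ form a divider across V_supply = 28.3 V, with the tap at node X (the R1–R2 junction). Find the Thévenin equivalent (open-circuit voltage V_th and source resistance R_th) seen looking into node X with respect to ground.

V_th ≈ 26.0 V, R_th ≈ 3.40 kΩ

V_th is the unloaded tap voltage: V_supply · R2/(R1+R2) = 28.3 × 0.9189 = 26.00 V.
Zeroing V_supply shorts the top of R1 to ground, so R_th = R1 ‖ R2 = 3.400 kΩ.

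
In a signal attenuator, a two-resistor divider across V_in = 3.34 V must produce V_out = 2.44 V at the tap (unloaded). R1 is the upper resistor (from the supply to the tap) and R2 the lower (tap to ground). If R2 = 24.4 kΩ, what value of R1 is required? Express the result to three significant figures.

Required fraction k = V_out/V_in = 0.7305.
Rearranging, R1 = R2·(1−k)/k = 24.4 × 0.3689 = 9.000 kΩ.

R1 ≈ 9.00 kΩ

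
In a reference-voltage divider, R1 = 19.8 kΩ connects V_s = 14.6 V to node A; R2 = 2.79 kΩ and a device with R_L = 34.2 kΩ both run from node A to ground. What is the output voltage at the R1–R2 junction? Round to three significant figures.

V_out ≈ 1.68 V

First combine the lower leg with the load: R2 ‖ R_L = 2.580 kΩ.
Voltage divider with the loaded lower leg: V_out = 14.6 × 2.580/(19.8 + 2.580) = 14.6 × 0.1153 = 1.683 V.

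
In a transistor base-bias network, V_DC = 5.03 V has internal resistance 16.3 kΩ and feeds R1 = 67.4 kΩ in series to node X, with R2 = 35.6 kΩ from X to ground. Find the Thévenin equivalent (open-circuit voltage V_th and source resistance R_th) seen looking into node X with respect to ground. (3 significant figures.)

V_th ≈ 1.50 V, R_th ≈ 25.0 kΩ

R1' = 16.3 + 67.4 = 83.70 kΩ (source resistance + R1).
Open-circuit (no load on X): V_th = V_DC · R2/(R1' + R2) = 5.03 × 35.6/(83.70 + 35.6) = 1.501 V.
Looking into X with the source shorted: R_th = R1'·R2/(R1'+R2) = 83.70 × 35.6/119.3 = 24.98 kΩ.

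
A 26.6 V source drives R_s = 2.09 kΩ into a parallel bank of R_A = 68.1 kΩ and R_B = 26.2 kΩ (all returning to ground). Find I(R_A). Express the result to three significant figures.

I ≈ 0.352 mA

Parallel bank: R_p = 1/(1/68.1 + 1/26.2) = 18.92 kΩ.
Node voltage V_A = V_in · R_p/(R_s + R_p) = 26.6 × 0.9005 = 23.95 V.
I(R_A) = V_A / R_A = 23.95/68.1 = 0.3517 mA.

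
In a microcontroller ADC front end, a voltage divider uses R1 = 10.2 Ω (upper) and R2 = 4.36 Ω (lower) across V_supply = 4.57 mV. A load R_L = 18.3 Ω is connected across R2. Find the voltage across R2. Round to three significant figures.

V_out ≈ 1.17 mV

The load sits in parallel with R2, giving an effective lower resistance R2' = R2·R_L/(R2+R_L) = 3.521 Ω.
Now apply the divider: V_out = 4.57 × 0.2566 = 1.173 mV.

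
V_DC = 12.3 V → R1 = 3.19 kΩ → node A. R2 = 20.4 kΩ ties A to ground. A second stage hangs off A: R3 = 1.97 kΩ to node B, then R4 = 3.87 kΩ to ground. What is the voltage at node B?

Looking into the second stage from A: R3 + R4 = 5.840 kΩ appears in parallel with R2.
Effective lower resistance at A: R2 ‖ 5.840 = 4.540 kΩ.
First divider: V_A = V_DC · 4.540/(3.19 + 4.540) = 7.224 V.
Then the unloaded second divider: V_B = V_A × R4/(R3+R4) = 7.224 × 0.6627 = 4.787 V.

V_B ≈ 4.79 V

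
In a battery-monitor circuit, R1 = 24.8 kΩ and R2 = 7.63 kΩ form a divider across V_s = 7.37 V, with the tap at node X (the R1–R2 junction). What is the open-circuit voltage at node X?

With X open, the divider is unloaded: V_th = 7.37 × 7.63/32.43 = 1.734 V.

V_th ≈ 1.73 V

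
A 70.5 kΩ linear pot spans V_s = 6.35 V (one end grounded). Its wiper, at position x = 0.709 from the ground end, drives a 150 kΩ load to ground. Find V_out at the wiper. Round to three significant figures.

V_out ≈ 4.10 V

Lower segment x·R_p = 49.98 kΩ; upper segment (1−x)·R_p = 20.52 kΩ.
R_L loads the lower segment: effective lower R = 37.49 kΩ.
Loaded-divider output: V_out = 6.35 × 0.6463 = 4.104 V.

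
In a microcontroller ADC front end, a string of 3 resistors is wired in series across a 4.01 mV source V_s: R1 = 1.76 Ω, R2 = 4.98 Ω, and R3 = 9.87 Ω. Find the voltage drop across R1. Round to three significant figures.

Total series resistance ΣR = 1.76 + 4.98 + 9.87 = 16.61 Ω.
By the voltage-divider rule, V = 4.01 × 1.760/16.61 = 0.4249 mV.

V ≈ 0.425 mV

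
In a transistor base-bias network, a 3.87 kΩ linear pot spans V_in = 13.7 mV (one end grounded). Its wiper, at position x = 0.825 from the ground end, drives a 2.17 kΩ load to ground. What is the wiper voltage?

V_out ≈ 8.99 mV

Split the track: R_lower = x·R_p = 3.193 kΩ, R_upper = (1−x)·R_p = 0.6773 kΩ.
Lower segment in parallel with the load: 3.193 ‖ 2.17 = 1.292 kΩ.
Then V_out = V_in · 1.292/(0.6773 + 1.292) = 8.988 mV.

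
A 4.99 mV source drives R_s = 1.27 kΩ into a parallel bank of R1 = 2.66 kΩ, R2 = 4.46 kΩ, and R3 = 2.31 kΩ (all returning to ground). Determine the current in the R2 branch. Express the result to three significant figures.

I ≈ 0.484 µA

Combine the parallel branches: R_p = (1/2.66 + 1/4.46 + 1/2.31)⁻¹ = 0.9680 kΩ.
V_A = 4.99 × 0.9680/2.238 = 2.158 mV.
Branch current I = V_A/R2 = 2.158/4.46 = 0.4839 µA.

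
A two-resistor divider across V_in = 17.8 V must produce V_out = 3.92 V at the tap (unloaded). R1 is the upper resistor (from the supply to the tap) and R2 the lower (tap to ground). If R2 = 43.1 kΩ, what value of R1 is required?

R1 ≈ 153 kΩ

Required fraction k = V_out/V_in = 0.2202.
R1 = R2·(1/k − 1) = 43.1 × 3.541 = 152.6 kΩ.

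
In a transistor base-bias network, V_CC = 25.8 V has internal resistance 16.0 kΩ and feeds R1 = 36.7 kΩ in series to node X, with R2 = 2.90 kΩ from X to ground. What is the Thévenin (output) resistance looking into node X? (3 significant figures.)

R_th ≈ 2.75 kΩ

R1' = 16.0 + 36.7 = 52.70 kΩ (source resistance + R1).
Zeroing V_CC shorts the top of R1' to ground, so R_th = R1' ‖ R2 = 2.749 kΩ.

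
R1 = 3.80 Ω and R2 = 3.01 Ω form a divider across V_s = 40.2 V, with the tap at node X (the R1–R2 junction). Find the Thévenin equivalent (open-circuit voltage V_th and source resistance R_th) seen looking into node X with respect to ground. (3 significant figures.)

V_th ≈ 17.8 V, R_th ≈ 1.68 Ω

V_th is the unloaded tap voltage: V_s · R2/(R1+R2) = 40.2 × 0.4420 = 17.77 V.
Zeroing V_s shorts the top of R1 to ground, so R_th = R1 ‖ R2 = 1.680 Ω.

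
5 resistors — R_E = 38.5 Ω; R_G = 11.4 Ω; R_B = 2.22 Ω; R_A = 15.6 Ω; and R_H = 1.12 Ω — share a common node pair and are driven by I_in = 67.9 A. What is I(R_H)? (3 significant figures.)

Total conductance ΣG = 1/38.5 + 1/11.4 + 1/2.22 + 1/15.6 + 1/1.12 = 1.521 (units of 1/Ω).
R_H takes the fraction G_k/ΣG = 0.8929/1.521 = 0.5870, so I = 67.9 × 0.5870 = 39.86 A.

I ≈ 39.9 A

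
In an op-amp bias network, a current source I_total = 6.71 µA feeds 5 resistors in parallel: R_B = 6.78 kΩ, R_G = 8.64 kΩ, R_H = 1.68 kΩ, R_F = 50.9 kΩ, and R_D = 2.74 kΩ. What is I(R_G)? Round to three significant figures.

I ≈ 0.625 µA

ΣG = 1/6.78 + 1/8.64 + 1/1.68 + 1/50.9 + 1/2.74 = 1.243.
By the current-divider rule, I = I_total · G_k/ΣG = 6.71 × 0.09311 = 0.6248 µA.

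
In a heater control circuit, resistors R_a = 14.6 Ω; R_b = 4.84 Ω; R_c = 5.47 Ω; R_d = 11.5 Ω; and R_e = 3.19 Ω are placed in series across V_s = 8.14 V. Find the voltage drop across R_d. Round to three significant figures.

Total series resistance ΣR = 14.6 + 4.84 + 5.47 + 11.5 + 3.19 = 39.60 Ω.
V = V_s · R/ΣR = 8.14 × 0.2904 = 2.364 V.

V ≈ 2.36 V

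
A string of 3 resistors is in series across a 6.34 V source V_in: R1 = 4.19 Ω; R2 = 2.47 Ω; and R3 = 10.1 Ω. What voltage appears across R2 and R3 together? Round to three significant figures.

Total series resistance ΣR = 4.19 + 2.47 + 10.1 = 16.76 Ω.
R_{R2..R3} = 2.47 + 10.1 = 12.57 Ω.
Voltage divider: V = V_in · (12.57 / 16.76) = 6.34 × 0.7500 = 4.755 V.

V ≈ 4.75 V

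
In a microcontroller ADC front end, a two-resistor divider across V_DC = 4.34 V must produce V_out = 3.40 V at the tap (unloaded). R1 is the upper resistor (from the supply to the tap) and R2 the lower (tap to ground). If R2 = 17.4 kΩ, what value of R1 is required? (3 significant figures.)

R1 ≈ 4.81 kΩ

V_out/V_DC = R2/(R1+R2) = 0.7834.
R1 = R2·(1/k − 1) = 17.4 × 0.2765 = 4.811 kΩ.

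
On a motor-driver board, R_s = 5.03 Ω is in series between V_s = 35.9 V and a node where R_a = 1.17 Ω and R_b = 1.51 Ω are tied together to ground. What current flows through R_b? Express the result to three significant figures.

I ≈ 2.75 A

Combine the parallel branches: R_p = (1/1.17 + 1/1.51)⁻¹ = 0.6592 Ω.
V_A by voltage divider: V_A = 35.9 × 0.6592/(5.03 + 0.6592) = 4.160 V.
Branch current I = V_A/R_b = 4.160/1.51 = 2.755 A.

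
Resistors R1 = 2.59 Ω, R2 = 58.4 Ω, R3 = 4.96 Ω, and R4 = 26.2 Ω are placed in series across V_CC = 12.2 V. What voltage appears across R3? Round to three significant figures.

ΣR = 2.59 + 58.4 + 4.96 + 26.2 = 92.15 Ω.
V = V_CC · R/ΣR = 12.2 × 0.05383 = 0.6567 V.

V ≈ 0.657 V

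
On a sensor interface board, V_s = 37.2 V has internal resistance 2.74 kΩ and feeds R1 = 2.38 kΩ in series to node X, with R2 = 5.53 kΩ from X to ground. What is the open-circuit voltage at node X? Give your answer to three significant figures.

R1' = 2.74 + 2.38 = 5.120 kΩ (source resistance + R1).
V_th is the unloaded tap voltage: V_s · R2/(R1'+R2) = 37.2 × 0.5192 = 19.32 V.

V_th ≈ 19.3 V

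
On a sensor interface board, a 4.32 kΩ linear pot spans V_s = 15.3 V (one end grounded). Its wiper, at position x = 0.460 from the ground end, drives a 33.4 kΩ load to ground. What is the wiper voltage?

The pot divides into 2.333 kΩ above the wiper and 1.987 kΩ below.
Lower segment in parallel with the load: 1.987 ‖ 33.4 = 1.876 kΩ.
Loaded-divider output: V_out = 15.3 × 0.4457 = 6.819 V.
(Unloaded: V_out = x·V_s = 7.04 V.)

V_out ≈ 6.82 V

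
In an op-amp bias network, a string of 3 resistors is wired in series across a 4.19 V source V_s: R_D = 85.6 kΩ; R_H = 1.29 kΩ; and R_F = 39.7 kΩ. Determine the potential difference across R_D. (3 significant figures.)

V ≈ 2.83 V

Total series resistance ΣR = 85.6 + 1.29 + 39.7 = 126.6 kΩ.
By the voltage-divider rule, V = 4.19 × 85.60/126.6 = 2.833 V.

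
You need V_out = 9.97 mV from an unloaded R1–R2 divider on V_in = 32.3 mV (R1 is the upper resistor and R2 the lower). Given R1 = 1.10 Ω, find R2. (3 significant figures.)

Required fraction k = V_out/V_in = 0.3087.
So R2 = R1 · V_out/(V_in − V_out) = 1.10 × 9.97/(32.3 − 9.97) = 1.10 × 0.4465 = 0.4911 Ω.

R2 ≈ 0.491 Ω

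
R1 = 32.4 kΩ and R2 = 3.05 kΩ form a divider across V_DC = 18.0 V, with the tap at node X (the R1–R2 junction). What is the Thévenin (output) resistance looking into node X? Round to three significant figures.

R_th ≈ 2.79 kΩ

Zeroing V_DC shorts the top of R1 to ground, so R_th = R1 ‖ R2 = 2.788 kΩ.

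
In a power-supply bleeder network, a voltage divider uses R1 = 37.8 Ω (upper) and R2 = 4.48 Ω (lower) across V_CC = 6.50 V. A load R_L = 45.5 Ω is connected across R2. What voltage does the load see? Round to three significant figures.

V_out ≈ 0.633 V

R2 ‖ R_L = (4.48 × 45.5)/(4.48 + 45.5) = 4.078 Ω.
Voltage divider with the loaded lower leg: V_out = 6.50 × 4.078/(37.8 + 4.078) = 6.50 × 0.09739 = 0.6330 V.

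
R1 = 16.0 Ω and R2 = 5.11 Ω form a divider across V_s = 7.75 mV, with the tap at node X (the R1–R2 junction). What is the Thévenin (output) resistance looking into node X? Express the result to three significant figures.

With V_s suppressed (replaced by a short), R_th = R1 ‖ R2 = (16.00 × 5.11)/(16.00 + 5.11) = 3.873 Ω.

R_th ≈ 3.87 Ω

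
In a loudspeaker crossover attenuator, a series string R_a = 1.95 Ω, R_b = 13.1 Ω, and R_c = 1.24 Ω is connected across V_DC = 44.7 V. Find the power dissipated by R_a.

Series current I = V_DC/ΣR = 44.7/16.29 = 2.744 A.
P(R_a) = I²·R_a = (2.744)² × 1.95 = 14.68 W.

P ≈ 14.7 W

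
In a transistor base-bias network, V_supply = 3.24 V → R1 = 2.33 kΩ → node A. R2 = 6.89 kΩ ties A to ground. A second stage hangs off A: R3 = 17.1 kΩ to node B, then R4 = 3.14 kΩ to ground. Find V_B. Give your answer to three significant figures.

The second stage (R3 + R4 = 20.24 kΩ) loads node A in parallel with R2.
Effective lower resistance at A: R2 ‖ 20.24 = 5.140 kΩ.
First divider: V_A = V_supply · 5.140/(2.33 + 5.140) = 2.229 V.
Stage 2 is unloaded, so V_B = V_A · R4/(R3+R4) = 2.229 × 3.14/20.24 = 0.3459 V.

V_B ≈ 0.346 V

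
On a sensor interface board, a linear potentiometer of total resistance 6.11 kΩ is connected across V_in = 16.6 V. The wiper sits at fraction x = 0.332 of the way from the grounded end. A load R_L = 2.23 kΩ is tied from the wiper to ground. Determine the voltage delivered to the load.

V_out ≈ 3.43 V

The pot divides into 4.081 kΩ above the wiper and 2.029 kΩ below.
Lower segment in parallel with the load: 2.029 ‖ 2.23 = 1.062 kΩ.
Loaded-divider output: V_out = 16.6 × 0.2065 = 3.428 V.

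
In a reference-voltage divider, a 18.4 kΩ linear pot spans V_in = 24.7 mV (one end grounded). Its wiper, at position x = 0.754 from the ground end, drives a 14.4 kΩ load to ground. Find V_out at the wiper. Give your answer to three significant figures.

The pot divides into 4.526 kΩ above the wiper and 13.87 kΩ below.
(x·R_p) ‖ R_L = 7.066 kΩ.
Then V_out = V_in · 7.066/(4.526 + 7.066) = 15.06 mV.

V_out ≈ 15.1 mV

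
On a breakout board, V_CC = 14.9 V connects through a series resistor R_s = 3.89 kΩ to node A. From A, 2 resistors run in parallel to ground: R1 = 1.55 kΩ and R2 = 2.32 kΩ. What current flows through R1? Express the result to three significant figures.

Parallel bank: R_p = 1/(1/1.55 + 1/2.32) = 0.9292 kΩ.
Node voltage V_A = V_CC · R_p/(R_s + R_p) = 14.9 × 0.1928 = 2.873 V.
I(R1) = V_A / R1 = 2.873/1.55 = 1.853 mA.

I ≈ 1.85 mA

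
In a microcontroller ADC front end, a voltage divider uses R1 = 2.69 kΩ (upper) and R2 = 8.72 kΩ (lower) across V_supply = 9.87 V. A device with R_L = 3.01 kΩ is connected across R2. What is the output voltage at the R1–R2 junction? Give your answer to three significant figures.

V_out ≈ 4.48 V

First combine the lower leg with the load: R2 ‖ R_L = 2.238 kΩ.
Now apply the divider: V_out = 9.87 × 0.4541 = 4.482 V.
(Unloaded it would be 7.54 V; the load pulls it down.)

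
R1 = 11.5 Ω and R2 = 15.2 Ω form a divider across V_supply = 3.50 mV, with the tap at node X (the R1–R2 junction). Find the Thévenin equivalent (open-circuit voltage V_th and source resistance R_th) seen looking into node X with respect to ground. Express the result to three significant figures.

Open-circuit (no load on X): V_th = V_supply · R2/(R1 + R2) = 3.50 × 15.2/(11.50 + 15.2) = 1.993 mV.
Looking into X with the source shorted: R_th = R1·R2/(R1+R2) = 11.50 × 15.2/26.70 = 6.547 Ω.

V_th ≈ 1.99 mV, R_th ≈ 6.55 Ω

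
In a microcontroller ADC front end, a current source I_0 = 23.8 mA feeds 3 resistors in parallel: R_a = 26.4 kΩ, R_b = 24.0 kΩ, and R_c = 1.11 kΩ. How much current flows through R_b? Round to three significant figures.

I ≈ 1.01 mA

ΣG = 1/26.4 + 1/24.0 + 1/1.11 = 0.9804.
By the current-divider rule, I = I_0 · G_k/ΣG = 23.8 × 0.04250 = 1.011 mA.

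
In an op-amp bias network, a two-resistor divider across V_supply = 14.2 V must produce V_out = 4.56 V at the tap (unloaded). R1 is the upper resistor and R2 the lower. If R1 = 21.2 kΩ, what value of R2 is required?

R2 ≈ 10.0 kΩ

The divider ratio is R2/(R1+R2) = 4.56/14.2 = 0.3211.
R2 = R1 · 0.3211/(1 − 0.3211) = 10.03 kΩ.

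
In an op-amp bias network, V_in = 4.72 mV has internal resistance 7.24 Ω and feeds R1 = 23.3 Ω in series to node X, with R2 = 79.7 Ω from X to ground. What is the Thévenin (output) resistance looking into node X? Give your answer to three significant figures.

R1' = 7.24 + 23.3 = 30.54 Ω (source resistance + R1).
Zeroing V_in shorts the top of R1' to ground, so R_th = R1' ‖ R2 = 22.08 Ω.

R_th ≈ 22.1 Ω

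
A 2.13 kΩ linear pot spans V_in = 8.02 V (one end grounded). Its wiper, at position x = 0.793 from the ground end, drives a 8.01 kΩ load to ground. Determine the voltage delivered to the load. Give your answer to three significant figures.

Split the track: R_lower = x·R_p = 1.689 kΩ, R_upper = (1−x)·R_p = 0.4409 kΩ.
(x·R_p) ‖ R_L = 1.395 kΩ.
Loaded-divider output: V_out = 8.02 × 0.7598 = 6.094 V.
(Unloaded: V_out = x·V_in = 6.36 V.)

V_out ≈ 6.09 V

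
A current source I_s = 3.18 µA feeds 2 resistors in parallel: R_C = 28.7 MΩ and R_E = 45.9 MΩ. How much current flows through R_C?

I ≈ 1.96 µA

With just two branches, the current splits inversely with resistance.
I(R_C) = 3.18 × 45.9/(28.7 + 45.9) = 3.18 × 0.6153 = 1.957 µA.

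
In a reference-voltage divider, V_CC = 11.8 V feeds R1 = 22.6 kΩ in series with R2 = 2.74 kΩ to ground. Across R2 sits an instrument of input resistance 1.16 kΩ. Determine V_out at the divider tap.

The load sits in parallel with R2, giving an effective lower resistance R2' = R2·R_L/(R2+R_L) = 0.8150 kΩ.
Then V_out = V_CC · R2'/(R1 + R2') = 11.8 × 0.8150/23.41 = 0.4107 V.

V_out ≈ 0.411 V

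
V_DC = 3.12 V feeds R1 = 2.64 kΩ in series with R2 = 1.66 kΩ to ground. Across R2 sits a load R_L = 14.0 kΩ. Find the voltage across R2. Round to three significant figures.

V_out ≈ 1.12 V

The load sits in parallel with R2, giving an effective lower resistance R2' = R2·R_L/(R2+R_L) = 1.484 kΩ.
Voltage divider with the loaded lower leg: V_out = 3.12 × 1.484/(2.64 + 1.484) = 3.12 × 0.3599 = 1.123 V.
(Unloaded it would be 1.20 V; the load pulls it down.)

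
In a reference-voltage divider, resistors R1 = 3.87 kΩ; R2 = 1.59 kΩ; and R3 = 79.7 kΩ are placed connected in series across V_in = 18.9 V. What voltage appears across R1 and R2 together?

V ≈ 1.21 V

Series total: ΣR = 3.87 + 1.59 + 79.7 = 85.16 kΩ.
R_{R1..R2} = 3.87 + 1.59 = 5.460 kΩ.
By the voltage-divider rule, V = 18.9 × 5.460/85.16 = 1.212 V.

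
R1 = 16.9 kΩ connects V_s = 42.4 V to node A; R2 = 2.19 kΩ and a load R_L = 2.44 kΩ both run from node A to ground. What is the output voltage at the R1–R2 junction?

V_out ≈ 2.71 V

R2 ‖ R_L = (2.19 × 2.44)/(2.19 + 2.44) = 1.154 kΩ.
Voltage divider with the loaded lower leg: V_out = 42.4 × 1.154/(16.9 + 1.154) = 42.4 × 0.06393 = 2.710 V.
(Unloaded it would be 4.86 V; the load pulls it down.)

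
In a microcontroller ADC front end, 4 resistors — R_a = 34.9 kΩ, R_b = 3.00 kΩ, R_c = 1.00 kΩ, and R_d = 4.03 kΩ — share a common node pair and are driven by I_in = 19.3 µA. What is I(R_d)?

Total conductance ΣG = 1/34.9 + 1/3.00 + 1/1.00 + 1/4.03 = 1.610 (units of 1/kΩ).
R_d takes the fraction G_k/ΣG = 0.2481/1.610 = 0.1541, so I = 19.3 × 0.1541 = 2.974 µA.

I ≈ 2.97 µA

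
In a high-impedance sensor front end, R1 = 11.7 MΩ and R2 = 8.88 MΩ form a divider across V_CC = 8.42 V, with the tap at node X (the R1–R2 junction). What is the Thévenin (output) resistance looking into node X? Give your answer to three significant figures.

Looking into X with the source shorted: R_th = R1·R2/(R1+R2) = 11.70 × 8.88/20.58 = 5.048 MΩ.

R_th ≈ 5.05 MΩ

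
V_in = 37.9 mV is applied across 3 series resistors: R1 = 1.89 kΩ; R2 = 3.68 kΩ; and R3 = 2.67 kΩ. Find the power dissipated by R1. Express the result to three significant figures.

P ≈ 40.0 nW

ΣR = 8.240 kΩ → I = 37.9/8.240 = 4.600 µA.
P = I²R = 21.16 × 1.89 = 39.98 nW.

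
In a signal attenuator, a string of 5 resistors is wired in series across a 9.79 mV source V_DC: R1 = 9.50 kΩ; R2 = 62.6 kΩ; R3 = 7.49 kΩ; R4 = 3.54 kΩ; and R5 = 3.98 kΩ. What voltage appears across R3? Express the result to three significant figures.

V ≈ 0.842 mV

ΣR = 9.50 + 62.6 + 7.49 + 3.54 + 3.98 = 87.11 kΩ.
Voltage divider: V = V_DC · (7.490 / 87.11) = 9.79 × 0.08598 = 0.8418 mV.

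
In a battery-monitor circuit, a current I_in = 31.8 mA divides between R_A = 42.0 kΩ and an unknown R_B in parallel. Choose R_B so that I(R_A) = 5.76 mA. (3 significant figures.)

R_B ≈ 9.29 kΩ

Two-branch current divider: I_A = I_in · R_B/(R_A + R_B).
With f = 0.1811, R_B = R_A · f/(1−f) = 42.0 × 0.2212 = 9.290 kΩ.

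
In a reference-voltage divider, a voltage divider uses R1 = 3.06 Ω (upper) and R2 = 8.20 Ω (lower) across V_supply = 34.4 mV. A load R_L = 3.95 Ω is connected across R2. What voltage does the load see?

V_out ≈ 16.0 mV

First combine the lower leg with the load: R2 ‖ R_L = 2.666 Ω.
Now apply the divider: V_out = 34.4 × 0.4656 = 16.02 mV.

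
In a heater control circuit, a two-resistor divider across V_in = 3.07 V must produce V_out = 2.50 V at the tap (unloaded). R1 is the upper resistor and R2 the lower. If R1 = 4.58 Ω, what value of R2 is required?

R2 ≈ 20.1 Ω

V_out/V_in = R2/(R1+R2) = 0.8143.
So R2 = R1 · V_out/(V_in − V_out) = 4.58 × 2.50/(3.07 − 2.50) = 4.58 × 4.386 = 20.09 Ω.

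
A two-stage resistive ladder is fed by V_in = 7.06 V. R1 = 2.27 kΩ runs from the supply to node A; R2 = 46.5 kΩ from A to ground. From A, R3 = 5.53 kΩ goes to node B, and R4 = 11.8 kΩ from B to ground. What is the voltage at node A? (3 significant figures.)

Node A sees R2 in parallel with the series input of stage 2, R3 + R4 = 17.33 kΩ.
R2 ‖ (R3+R4) = 12.62 kΩ.
First divider: V_A = V_in · 12.62/(2.27 + 12.62) = 5.984 V.

V_A ≈ 5.98 V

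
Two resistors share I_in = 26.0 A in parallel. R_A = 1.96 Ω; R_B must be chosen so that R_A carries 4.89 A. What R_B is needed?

R_B ≈ 0.454 Ω

The fraction through R_A equals R_B/(R_A+R_B).
With f = 0.1881, R_B = R_A · f/(1−f) = 1.96 × 0.2316 = 0.4540 Ω.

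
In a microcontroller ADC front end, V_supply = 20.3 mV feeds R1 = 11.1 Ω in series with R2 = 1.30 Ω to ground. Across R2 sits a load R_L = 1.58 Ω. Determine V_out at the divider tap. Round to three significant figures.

R2 ‖ R_L = (1.30 × 1.58)/(1.30 + 1.58) = 0.7132 Ω.
Now apply the divider: V_out = 20.3 × 0.06037 = 1.226 mV.
(Unloaded it would be 2.13 mV; the load pulls it down.)

V_out ≈ 1.23 mV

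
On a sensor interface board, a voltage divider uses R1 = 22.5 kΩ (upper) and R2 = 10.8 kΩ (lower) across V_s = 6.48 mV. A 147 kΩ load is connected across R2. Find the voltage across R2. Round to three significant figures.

V_out ≈ 2.00 mV

The load sits in parallel with R2, giving an effective lower resistance R2' = R2·R_L/(R2+R_L) = 10.06 kΩ.
Now apply the divider: V_out = 6.48 × 0.3090 = 2.002 mV.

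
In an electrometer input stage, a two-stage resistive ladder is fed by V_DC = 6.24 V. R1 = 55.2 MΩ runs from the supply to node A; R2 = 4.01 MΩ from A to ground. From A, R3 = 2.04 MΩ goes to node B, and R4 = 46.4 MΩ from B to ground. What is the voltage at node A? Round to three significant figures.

V_A ≈ 0.392 V

Node A sees R2 in parallel with the series input of stage 2, R3 + R4 = 48.44 MΩ.
R2 ‖ (R3+R4) = 3.703 MΩ.
So V_A = 6.24 × 0.06287 = 0.3923 V.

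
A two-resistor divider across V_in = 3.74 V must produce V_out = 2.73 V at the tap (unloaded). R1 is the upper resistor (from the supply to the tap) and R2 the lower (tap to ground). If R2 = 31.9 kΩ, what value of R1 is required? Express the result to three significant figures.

R1 ≈ 11.8 kΩ

The divider ratio is R2/(R1+R2) = 2.73/3.74 = 0.7299.
Rearranging, R1 = R2·(1−k)/k = 31.9 × 0.3700 = 11.80 kΩ.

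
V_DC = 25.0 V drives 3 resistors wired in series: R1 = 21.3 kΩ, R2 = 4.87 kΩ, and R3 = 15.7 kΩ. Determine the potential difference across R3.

Total series resistance ΣR = 21.3 + 4.87 + 15.7 = 41.87 kΩ.
Voltage divider: V = V_DC · (15.70 / 41.87) = 25.0 × 0.3750 = 9.374 V.

V ≈ 9.37 V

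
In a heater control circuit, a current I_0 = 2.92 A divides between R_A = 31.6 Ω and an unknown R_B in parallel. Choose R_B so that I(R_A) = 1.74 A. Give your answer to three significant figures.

Two-branch current divider: I_A = I_0 · R_B/(R_A + R_B).
With f = 0.5959, R_B = R_A · f/(1−f) = 31.6 × 1.475 = 46.60 Ω.

R_B ≈ 46.6 Ω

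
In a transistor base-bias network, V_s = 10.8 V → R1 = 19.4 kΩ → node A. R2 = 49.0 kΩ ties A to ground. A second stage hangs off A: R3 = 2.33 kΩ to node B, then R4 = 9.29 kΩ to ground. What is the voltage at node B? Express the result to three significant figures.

The second stage (R3 + R4 = 11.62 kΩ) loads node A in parallel with R2.
Effective lower resistance at A: R2 ‖ 11.62 = 9.393 kΩ.
So V_A = 10.8 × 0.3262 = 3.523 V.
Then the unloaded second divider: V_B = V_A × R4/(R3+R4) = 3.523 × 0.7995 = 2.817 V.

V_B ≈ 2.82 V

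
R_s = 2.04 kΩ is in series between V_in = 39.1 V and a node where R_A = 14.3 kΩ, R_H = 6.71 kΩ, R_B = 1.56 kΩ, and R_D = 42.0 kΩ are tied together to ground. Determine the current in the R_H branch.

Equivalent of the parallel group: R_p = 1.131 kΩ.
V_A by voltage divider: V_A = 39.1 × 1.131/(2.04 + 1.131) = 13.95 V.
Branch current I = V_A/R_H = 13.95/6.71 = 2.079 mA.

I ≈ 2.08 mA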